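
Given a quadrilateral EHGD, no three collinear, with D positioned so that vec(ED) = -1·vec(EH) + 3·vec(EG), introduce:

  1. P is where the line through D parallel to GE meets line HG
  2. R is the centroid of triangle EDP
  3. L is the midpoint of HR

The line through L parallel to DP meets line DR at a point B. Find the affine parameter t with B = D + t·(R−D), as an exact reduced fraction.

t = 7/2

Work in coordinates with E = (0, 0), H = (1, 0), G = (0, 1), D = (-1, 3).
1. P is where the line through D parallel to GE meets line HG ⇒ P = (-1, 2)
2. R is the centroid of triangle EDP ⇒ R = (-2/3, 5/3)
3. L is the midpoint of HR ⇒ L = (1/6, 5/6)
through L parallel to DP: direction (0, -1); meets DR at B = (1/6, -5/3)
B = D + t·(R−D) with t = 7/2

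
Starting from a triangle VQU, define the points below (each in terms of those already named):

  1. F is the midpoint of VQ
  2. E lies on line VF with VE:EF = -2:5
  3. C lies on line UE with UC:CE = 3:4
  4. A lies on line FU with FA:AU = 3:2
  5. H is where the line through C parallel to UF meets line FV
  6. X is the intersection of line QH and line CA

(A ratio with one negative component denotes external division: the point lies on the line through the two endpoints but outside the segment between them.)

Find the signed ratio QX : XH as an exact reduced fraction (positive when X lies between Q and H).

Set V = (0, 0), Q = (1, 0), U = (0, 1); any affine frame gives the same invariant.
1. F is the midpoint of VQ ⇒ F = (1/2, 0)
2. E lies on line VF with VE:EF = -2:5 ⇒ E = (-1/3, 0)
3. C lies on line UE with UC:CE = 3:4 ⇒ C = (-1/7, 4/7)
4. A lies on line FU with FA:AU = 3:2 ⇒ A = (1/5, 3/5)
5. H is where the line through C parallel to UF meets line FV ⇒ H = (1/7, 0)
6. X is the intersection of line QH and line CA ⇒ X = (-7, 0)
X = Q + t·(H−Q) with t = 28/3, so QX:XH = t:(1−t) = 28/3:-25/3

QX:XH = -28/25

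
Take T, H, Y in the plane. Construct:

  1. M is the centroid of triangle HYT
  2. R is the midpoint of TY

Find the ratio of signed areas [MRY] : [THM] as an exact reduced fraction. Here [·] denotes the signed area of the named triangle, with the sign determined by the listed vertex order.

Assign T = (0, 0), H = (1, 0), Y = (0, 1) — the answer is frame-independent, so this choice is without loss of generality.
1. M is the centroid of triangle HYT ⇒ M = (1/3, 1/3)
2. R is the midpoint of TY ⇒ R = (0, 1/2)
2·[MRY] = -1/6, 2·[THM] = 1/3
[MRY]:[THM] = -1/6:1/3 = -1/2

[MRY]:[THM] = -1/2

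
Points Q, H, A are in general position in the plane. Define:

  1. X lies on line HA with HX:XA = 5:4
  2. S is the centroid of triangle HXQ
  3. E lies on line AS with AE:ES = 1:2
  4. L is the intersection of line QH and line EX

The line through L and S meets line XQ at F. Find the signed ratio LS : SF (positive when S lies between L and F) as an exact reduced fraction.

Work in coordinates with Q = (0, 0), H = (1, 0), A = (0, 1).
1. X lies on line HA with HX:XA = 5:4 ⇒ X = (4/9, 5/9)
2. S is the centroid of triangle HXQ ⇒ S = (13/27, 5/27)
3. E lies on line AS with AE:ES = 1:2 ⇒ E = (13/81, 59/81)
4. L is the intersection of line QH and line EX ⇒ L = (19/14, 0)
line LS meets XQ at F = (76/387, 95/387)
S = L + t·(F−L) with t = 43/57, so LS:SF = 43/57:14/57

LS:SF = 43/14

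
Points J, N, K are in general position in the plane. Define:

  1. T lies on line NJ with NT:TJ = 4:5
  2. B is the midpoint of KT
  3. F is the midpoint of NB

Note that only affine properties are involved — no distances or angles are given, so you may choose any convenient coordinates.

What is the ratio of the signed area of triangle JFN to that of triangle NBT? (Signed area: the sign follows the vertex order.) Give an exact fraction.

Work in coordinates with J = (0, 0), N = (1, 0), K = (0, 1).
1. T lies on line NJ with NT:TJ = 4:5 ⇒ T = (5/9, 0)
2. B is the midpoint of KT ⇒ B = (5/18, 1/2)
3. F is the midpoint of NB ⇒ F = (23/36, 1/4)
2·[JFN] = -1/4, 2·[NBT] = 2/9
[JFN]:[NBT] = -1/4:2/9 = -9/8

[JFN]:[NBT] = -9/8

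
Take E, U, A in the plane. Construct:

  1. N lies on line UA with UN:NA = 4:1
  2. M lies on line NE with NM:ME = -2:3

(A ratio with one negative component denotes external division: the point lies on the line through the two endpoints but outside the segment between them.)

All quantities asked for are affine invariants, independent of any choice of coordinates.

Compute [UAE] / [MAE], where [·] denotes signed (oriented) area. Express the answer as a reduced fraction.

[UAE]:[MAE] = 5/3

Set E = (0, 0), U = (1, 0), A = (0, 1); any affine frame gives the same invariant.
1. N lies on line UA with UN:NA = 4:1 ⇒ N = (1/5, 4/5)
2. M lies on line NE with NM:ME = -2:3 ⇒ M = (3/5, 12/5)
2·[UAE] = 1, 2·[MAE] = 3/5
[UAE]:[MAE] = 1:3/5 = 5/3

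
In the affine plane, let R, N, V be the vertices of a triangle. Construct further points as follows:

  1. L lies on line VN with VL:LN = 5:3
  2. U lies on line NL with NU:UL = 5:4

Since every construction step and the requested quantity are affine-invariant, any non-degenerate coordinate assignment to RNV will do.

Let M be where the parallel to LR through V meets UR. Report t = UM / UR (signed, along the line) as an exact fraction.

t = 19/4

Assign R = (0, 0), N = (1, 0), V = (0, 1) — the answer is frame-independent, so this choice is without loss of generality.
1. L lies on line VN with VL:LN = 5:3 ⇒ L = (5/8, 3/8)
2. U lies on line NL with NU:UL = 5:4 ⇒ U = (19/24, 5/24)
through V parallel to LR: direction (-5/8, -3/8); meets UR at M = (-95/32, -25/32)
M = U + t·(R−U) with t = 19/4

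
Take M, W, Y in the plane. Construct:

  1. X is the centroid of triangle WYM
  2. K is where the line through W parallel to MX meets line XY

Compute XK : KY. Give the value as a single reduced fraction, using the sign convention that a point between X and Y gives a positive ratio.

XK:KY = -1/2

Choose coordinates M = (0, 0), W = (1, 0), Y = (0, 1).
1. X is the centroid of triangle WYM ⇒ X = (1/3, 1/3)
2. K is where the line through W parallel to MX meets line XY ⇒ K = (2/3, -1/3)
K = X + t·(Y−X) with t = -1, so XK:KY = t:(1−t) = -1:2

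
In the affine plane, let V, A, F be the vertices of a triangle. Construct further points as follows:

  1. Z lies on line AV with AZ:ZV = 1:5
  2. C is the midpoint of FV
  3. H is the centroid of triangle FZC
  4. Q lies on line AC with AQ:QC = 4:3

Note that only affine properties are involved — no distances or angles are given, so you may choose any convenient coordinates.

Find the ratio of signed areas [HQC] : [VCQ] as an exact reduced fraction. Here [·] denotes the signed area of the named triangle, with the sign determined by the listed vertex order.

Choose coordinates V = (0, 0), A = (1, 0), F = (0, 1).
1. Z lies on line AV with AZ:ZV = 1:5 ⇒ Z = (5/6, 0)
2. C is the midpoint of FV ⇒ C = (0, 1/2)
3. H is the centroid of triangle FZC ⇒ H = (5/18, 1/2)
4. Q lies on line AC with AQ:QC = 4:3 ⇒ Q = (3/7, 2/7)
2·[HQC] = -5/84, 2·[VCQ] = -3/14
[HQC]:[VCQ] = -5/84:-3/14 = 5/18

[HQC]:[VCQ] = 5/18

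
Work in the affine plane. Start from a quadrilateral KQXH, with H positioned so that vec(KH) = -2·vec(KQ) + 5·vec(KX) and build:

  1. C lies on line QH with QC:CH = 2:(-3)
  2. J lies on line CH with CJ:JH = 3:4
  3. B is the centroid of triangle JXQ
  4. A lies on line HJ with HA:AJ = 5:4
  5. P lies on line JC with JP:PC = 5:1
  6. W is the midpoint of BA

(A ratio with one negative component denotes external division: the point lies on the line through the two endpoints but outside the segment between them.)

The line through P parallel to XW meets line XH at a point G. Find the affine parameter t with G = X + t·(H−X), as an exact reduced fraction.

Choose coordinates K = (0, 0), Q = (1, 0), X = (0, 1), H = (-2, 5).
1. C lies on line QH with QC:CH = 2:(-3) ⇒ C = (7, -10)
2. J lies on line CH with CJ:JH = 3:4 ⇒ J = (22/7, -25/7)
3. B is the centroid of triangle JXQ ⇒ B = (29/21, -6/7)
4. A lies on line HJ with HA:AJ = 5:4 ⇒ A = (6/7, 5/21)
5. P lies on line JC with JP:PC = 5:1 ⇒ P = (89/14, -125/14)
6. W is the midpoint of BA ⇒ W = (47/42, -13/42)
through P parallel to XW: direction (47/42, -55/42); meets XH at G = (3, -5)
G = X + t·(H−X) with t = -3/2

t = -3/2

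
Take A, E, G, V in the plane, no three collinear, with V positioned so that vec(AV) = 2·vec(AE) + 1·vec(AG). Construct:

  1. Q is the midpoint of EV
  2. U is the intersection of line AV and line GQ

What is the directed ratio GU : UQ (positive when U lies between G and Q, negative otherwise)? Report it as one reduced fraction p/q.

Assign A = (0, 0), E = (1, 0), G = (0, 1), V = (2, 1) — the answer is frame-independent, so this choice is without loss of generality.
1. Q is the midpoint of EV ⇒ Q = (3/2, 1/2)
2. U is the intersection of line AV and line GQ ⇒ U = (6/5, 3/5)
U = G + t·(Q−G) with t = 4/5, so GU:UQ = t:(1−t) = 4/5:1/5

GU:UQ = 4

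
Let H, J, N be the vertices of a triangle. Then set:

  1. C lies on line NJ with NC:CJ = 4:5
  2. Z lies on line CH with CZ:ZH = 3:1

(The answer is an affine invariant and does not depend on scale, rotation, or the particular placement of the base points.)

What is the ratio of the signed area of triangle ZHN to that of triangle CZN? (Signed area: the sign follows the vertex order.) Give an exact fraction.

[ZHN]:[CZN] = 1/3

Choose coordinates H = (0, 0), J = (1, 0), N = (0, 1).
1. C lies on line NJ with NC:CJ = 4:5 ⇒ C = (4/9, 5/9)
2. Z lies on line CH with CZ:ZH = 3:1 ⇒ Z = (1/9, 5/36)
2·[ZHN] = -1/9, 2·[CZN] = -1/3
[ZHN]:[CZN] = -1/9:-1/3 = 1/3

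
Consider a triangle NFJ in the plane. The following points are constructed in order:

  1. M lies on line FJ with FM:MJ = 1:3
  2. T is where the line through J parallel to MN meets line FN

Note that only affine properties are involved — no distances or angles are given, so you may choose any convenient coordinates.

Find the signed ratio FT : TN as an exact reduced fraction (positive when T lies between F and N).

FT:TN = -4/3

Work in coordinates with N = (0, 0), F = (1, 0), J = (0, 1).
1. M lies on line FJ with FM:MJ = 1:3 ⇒ M = (3/4, 1/4)
2. T is where the line through J parallel to MN meets line FN ⇒ T = (-3, 0)
T = F + t·(N−F) with t = 4, so FT:TN = t:(1−t) = 4:-3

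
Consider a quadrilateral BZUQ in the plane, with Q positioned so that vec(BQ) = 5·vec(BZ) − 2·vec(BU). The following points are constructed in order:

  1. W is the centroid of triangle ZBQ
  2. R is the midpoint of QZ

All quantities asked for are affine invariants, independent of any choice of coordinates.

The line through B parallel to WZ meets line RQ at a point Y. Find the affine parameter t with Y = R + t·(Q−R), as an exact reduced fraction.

t = -3

Work in coordinates with B = (0, 0), Z = (1, 0), U = (0, 1), Q = (5, -2).
1. W is the centroid of triangle ZBQ ⇒ W = (2, -2/3)
2. R is the midpoint of QZ ⇒ R = (3, -1)
through B parallel to WZ: direction (-1, 2/3); meets RQ at Y = (-3, 2)
Y = R + t·(Q−R) with t = -3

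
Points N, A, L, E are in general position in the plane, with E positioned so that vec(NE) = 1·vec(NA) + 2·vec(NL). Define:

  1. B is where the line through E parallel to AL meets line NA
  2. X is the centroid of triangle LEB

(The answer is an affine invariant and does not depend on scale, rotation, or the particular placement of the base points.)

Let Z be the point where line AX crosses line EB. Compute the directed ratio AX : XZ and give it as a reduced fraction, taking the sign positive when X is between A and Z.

Work in coordinates with N = (0, 0), A = (1, 0), L = (0, 1), E = (1, 2).
1. B is where the line through E parallel to AL meets line NA ⇒ B = (3, 0)
2. X is the centroid of triangle LEB ⇒ X = (4/3, 1)
line AX meets EB at Z = (3/2, 3/2)
X = A + t·(Z−A) with t = 2/3, so AX:XZ = 2/3:1/3

AX:XZ = 2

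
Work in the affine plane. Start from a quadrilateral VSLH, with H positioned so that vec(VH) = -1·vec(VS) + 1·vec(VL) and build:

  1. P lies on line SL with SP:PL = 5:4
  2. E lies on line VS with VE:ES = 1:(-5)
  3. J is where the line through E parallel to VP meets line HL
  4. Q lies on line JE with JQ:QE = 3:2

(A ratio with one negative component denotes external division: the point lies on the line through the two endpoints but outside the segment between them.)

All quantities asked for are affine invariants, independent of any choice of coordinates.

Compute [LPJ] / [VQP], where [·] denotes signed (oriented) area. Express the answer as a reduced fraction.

Set V = (0, 0), S = (1, 0), L = (0, 1), H = (-1, 1); any affine frame gives the same invariant.
1. P lies on line SL with SP:PL = 5:4 ⇒ P = (4/9, 5/9)
2. E lies on line VS with VE:ES = 1:(-5) ⇒ E = (-1/4, 0)
3. J is where the line through E parallel to VP meets line HL ⇒ J = (11/20, 1)
4. Q lies on line JE with JQ:QE = 3:2 ⇒ Q = (7/100, 2/5)
2·[LPJ] = 11/45, 2·[VQP] = -5/36
[LPJ]:[VQP] = 11/45:-5/36 = -44/25

[LPJ]:[VQP] = -44/25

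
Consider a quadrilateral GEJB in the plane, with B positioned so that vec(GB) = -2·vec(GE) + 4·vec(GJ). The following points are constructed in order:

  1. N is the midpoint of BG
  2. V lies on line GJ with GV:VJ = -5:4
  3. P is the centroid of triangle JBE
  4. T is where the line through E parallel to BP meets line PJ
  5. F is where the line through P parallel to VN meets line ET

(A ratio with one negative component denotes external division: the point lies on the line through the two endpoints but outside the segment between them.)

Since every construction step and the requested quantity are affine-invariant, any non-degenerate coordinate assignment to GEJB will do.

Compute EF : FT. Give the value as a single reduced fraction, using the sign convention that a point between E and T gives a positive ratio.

Choose coordinates G = (0, 0), E = (1, 0), J = (0, 1), B = (-2, 4).
1. N is the midpoint of BG ⇒ N = (-1, 2)
2. V lies on line GJ with GV:VJ = -5:4 ⇒ V = (0, 5)
3. P is the centroid of triangle JBE ⇒ P = (-1/3, 5/3)
4. T is where the line through E parallel to BP meets line PJ ⇒ T = (-2/3, 7/3)
5. F is where the line through P parallel to VN meets line ET ⇒ F = (-19/66, 119/66)
F = E + t·(T−E) with t = 17/22, so EF:FT = t:(1−t) = 17/22:5/22

EF:FT = 17/5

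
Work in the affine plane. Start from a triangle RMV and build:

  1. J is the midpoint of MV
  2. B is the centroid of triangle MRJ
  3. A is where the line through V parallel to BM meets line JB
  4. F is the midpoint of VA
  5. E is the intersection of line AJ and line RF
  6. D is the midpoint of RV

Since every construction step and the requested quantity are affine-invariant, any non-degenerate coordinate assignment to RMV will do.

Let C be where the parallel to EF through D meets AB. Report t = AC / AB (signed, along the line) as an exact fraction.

Set R = (0, 0), M = (1, 0), V = (0, 1); any affine frame gives the same invariant.
1. J is the midpoint of MV ⇒ J = (1/2, 1/2)
2. B is the centroid of triangle MRJ ⇒ B = (1/2, 1/6)
3. A is where the line through V parallel to BM meets line JB ⇒ A = (1/2, 5/6)
4. F is the midpoint of VA ⇒ F = (1/4, 11/12)
5. E is the intersection of line AJ and line RF ⇒ E = (1/2, 11/6)
6. D is the midpoint of RV ⇒ D = (0, 1/2)
through D parallel to EF: direction (-1/4, -11/12); meets AB at C = (1/2, 7/3)
C = A + t·(B−A) with t = -9/4

t = -9/4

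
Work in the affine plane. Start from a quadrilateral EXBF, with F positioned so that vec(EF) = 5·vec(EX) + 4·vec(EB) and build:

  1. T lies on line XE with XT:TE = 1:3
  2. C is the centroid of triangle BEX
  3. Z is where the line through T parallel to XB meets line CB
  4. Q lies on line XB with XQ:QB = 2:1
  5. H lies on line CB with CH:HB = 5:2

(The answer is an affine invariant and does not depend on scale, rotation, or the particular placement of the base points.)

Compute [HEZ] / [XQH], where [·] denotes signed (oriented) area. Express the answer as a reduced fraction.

[HEZ]:[XQH] = 39/16

Choose coordinates E = (0, 0), X = (1, 0), B = (0, 1), F = (5, 4).
1. T lies on line XE with XT:TE = 1:3 ⇒ T = (3/4, 0)
2. C is the centroid of triangle BEX ⇒ C = (1/3, 1/3)
3. Z is where the line through T parallel to XB meets line CB ⇒ Z = (1/4, 1/2)
4. Q lies on line XB with XQ:QB = 2:1 ⇒ Q = (1/3, 2/3)
5. H lies on line CB with CH:HB = 5:2 ⇒ H = (2/21, 17/21)
2·[HEZ] = 13/84, 2·[XQH] = 4/63
[HEZ]:[XQH] = 13/84:4/63 = 39/16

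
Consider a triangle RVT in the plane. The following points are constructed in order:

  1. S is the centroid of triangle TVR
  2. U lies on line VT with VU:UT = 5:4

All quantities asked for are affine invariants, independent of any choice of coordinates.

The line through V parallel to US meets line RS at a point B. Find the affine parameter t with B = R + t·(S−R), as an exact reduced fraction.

t = 6

Assign R = (0, 0), V = (1, 0), T = (0, 1) — the answer is frame-independent, so this choice is without loss of generality.
1. S is the centroid of triangle TVR ⇒ S = (1/3, 1/3)
2. U lies on line VT with VU:UT = 5:4 ⇒ U = (4/9, 5/9)
through V parallel to US: direction (-1/9, -2/9); meets RS at B = (2, 2)
B = R + t·(S−R) with t = 6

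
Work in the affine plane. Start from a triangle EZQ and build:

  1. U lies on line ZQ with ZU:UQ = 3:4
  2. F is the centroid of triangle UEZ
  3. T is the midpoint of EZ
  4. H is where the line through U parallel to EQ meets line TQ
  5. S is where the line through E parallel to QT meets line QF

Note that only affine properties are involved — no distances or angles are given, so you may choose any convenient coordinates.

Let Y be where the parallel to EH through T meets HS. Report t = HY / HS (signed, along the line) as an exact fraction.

t = 2/77

Set E = (0, 0), Z = (1, 0), Q = (0, 1); any affine frame gives the same invariant.
1. U lies on line ZQ with ZU:UQ = 3:4 ⇒ U = (4/7, 3/7)
2. F is the centroid of triangle UEZ ⇒ F = (11/21, 1/7)
3. T is the midpoint of EZ ⇒ T = (1/2, 0)
4. H is where the line through U parallel to EQ meets line TQ ⇒ H = (4/7, -1/7)
5. S is where the line through E parallel to QT meets line QF ⇒ S = (-11/4, 11/2)
through T parallel to EH: direction (4/7, -1/7); meets HS at Y = (523/1078, 2/539)
Y = H + t·(S−H) with t = 2/77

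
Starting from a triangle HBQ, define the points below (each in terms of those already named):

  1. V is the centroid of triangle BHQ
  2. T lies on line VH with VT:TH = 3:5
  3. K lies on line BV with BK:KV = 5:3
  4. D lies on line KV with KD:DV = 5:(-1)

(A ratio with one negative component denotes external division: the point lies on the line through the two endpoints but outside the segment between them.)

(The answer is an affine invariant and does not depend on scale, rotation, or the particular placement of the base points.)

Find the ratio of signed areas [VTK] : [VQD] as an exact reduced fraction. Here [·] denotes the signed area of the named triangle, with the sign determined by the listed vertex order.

[VTK]:[VQD] = 3/2

Choose coordinates H = (0, 0), B = (1, 0), Q = (0, 1).
1. V is the centroid of triangle BHQ ⇒ V = (1/3, 1/3)
2. T lies on line VH with VT:TH = 3:5 ⇒ T = (5/24, 5/24)
3. K lies on line BV with BK:KV = 5:3 ⇒ K = (7/12, 5/24)
4. D lies on line KV with KD:DV = 5:(-1) ⇒ D = (13/48, 35/96)
2·[VTK] = 3/64, 2·[VQD] = 1/32
[VTK]:[VQD] = 3/64:1/32 = 3/2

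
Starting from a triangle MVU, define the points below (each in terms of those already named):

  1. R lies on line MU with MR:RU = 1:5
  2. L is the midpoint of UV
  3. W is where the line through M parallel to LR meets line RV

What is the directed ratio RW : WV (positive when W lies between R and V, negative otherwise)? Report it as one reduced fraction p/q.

RW:WV = 1/4

Choose coordinates M = (0, 0), V = (1, 0), U = (0, 1).
1. R lies on line MU with MR:RU = 1:5 ⇒ R = (0, 1/6)
2. L is the midpoint of UV ⇒ L = (1/2, 1/2)
3. W is where the line through M parallel to LR meets line RV ⇒ W = (1/5, 2/15)
W = R + t·(V−R) with t = 1/5, so RW:WV = t:(1−t) = 1/5:4/5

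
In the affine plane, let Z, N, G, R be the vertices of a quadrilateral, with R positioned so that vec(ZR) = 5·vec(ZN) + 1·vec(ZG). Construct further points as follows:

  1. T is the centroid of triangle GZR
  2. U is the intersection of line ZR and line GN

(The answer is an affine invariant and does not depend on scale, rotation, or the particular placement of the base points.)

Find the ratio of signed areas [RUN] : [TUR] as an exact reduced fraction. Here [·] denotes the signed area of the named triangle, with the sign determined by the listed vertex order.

[RUN]:[TUR] = 3/5

Assign Z = (0, 0), N = (1, 0), G = (0, 1), R = (5, 1) — the answer is frame-independent, so this choice is without loss of generality.
1. T is the centroid of triangle GZR ⇒ T = (5/3, 2/3)
2. U is the intersection of line ZR and line GN ⇒ U = (5/6, 1/6)
2·[RUN] = 5/6, 2·[TUR] = 25/18
[RUN]:[TUR] = 5/6:25/18 = 3/5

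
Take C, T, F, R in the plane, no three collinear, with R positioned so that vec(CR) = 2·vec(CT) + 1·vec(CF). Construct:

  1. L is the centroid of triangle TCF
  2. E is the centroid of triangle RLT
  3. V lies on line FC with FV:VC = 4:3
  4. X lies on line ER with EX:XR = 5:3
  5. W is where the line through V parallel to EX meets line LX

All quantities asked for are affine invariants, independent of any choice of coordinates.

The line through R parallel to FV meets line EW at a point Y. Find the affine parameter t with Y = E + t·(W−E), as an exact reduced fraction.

Assign C = (0, 0), T = (1, 0), F = (0, 1), R = (2, 1) — the answer is frame-independent, so this choice is without loss of generality.
1. L is the centroid of triangle TCF ⇒ L = (1/3, 1/3)
2. E is the centroid of triangle RLT ⇒ E = (10/9, 4/9)
3. V lies on line FC with FV:VC = 4:3 ⇒ V = (0, 3/7)
4. X lies on line ER with EX:XR = 5:3 ⇒ X = (5/3, 19/24)
5. W is where the line through V parallel to EX meets line LX ⇒ W = (-47/63, -19/504)
through R parallel to FV: direction (0, -4/7); meets EW at Y = (2, 79/117)
Y = E + t·(W−E) with t = -56/117

t = -56/117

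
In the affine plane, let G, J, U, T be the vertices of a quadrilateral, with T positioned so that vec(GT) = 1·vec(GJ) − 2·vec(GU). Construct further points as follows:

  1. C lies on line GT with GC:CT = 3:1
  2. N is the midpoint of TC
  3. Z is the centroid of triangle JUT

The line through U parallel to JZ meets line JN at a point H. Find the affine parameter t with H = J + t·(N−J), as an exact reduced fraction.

t = -16/13

Set G = (0, 0), J = (1, 0), U = (0, 1), T = (1, -2); any affine frame gives the same invariant.
1. C lies on line GT with GC:CT = 3:1 ⇒ C = (3/4, -3/2)
2. N is the midpoint of TC ⇒ N = (7/8, -7/4)
3. Z is the centroid of triangle JUT ⇒ Z = (2/3, -1/3)
through U parallel to JZ: direction (-1/3, -1/3); meets JN at H = (15/13, 28/13)
H = J + t·(N−J) with t = -16/13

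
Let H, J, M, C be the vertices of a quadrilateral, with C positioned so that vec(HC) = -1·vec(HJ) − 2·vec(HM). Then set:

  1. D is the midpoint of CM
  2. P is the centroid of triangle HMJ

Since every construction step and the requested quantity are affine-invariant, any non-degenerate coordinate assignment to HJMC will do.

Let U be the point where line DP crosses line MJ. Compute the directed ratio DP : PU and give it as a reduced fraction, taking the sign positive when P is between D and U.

DP:PU = 5

Assign H = (0, 0), J = (1, 0), M = (0, 1), C = (-1, -2) — the answer is frame-independent, so this choice is without loss of generality.
1. D is the midpoint of CM ⇒ D = (-1/2, -1/2)
2. P is the centroid of triangle HMJ ⇒ P = (1/3, 1/3)
line DP meets MJ at U = (1/2, 1/2)
P = D + t·(U−D) with t = 5/6, so DP:PU = 5/6:1/6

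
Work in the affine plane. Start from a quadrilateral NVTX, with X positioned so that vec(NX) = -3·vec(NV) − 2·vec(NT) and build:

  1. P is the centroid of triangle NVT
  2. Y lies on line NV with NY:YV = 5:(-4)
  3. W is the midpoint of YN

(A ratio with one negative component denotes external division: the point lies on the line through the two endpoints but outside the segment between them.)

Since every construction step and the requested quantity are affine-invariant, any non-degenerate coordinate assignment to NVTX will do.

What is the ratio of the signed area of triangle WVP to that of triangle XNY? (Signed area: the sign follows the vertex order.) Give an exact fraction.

[WVP]:[XNY] = 1/20

Assign N = (0, 0), V = (1, 0), T = (0, 1), X = (-3, -2) — the answer is frame-independent, so this choice is without loss of generality.
1. P is the centroid of triangle NVT ⇒ P = (1/3, 1/3)
2. Y lies on line NV with NY:YV = 5:(-4) ⇒ Y = (5, 0)
3. W is the midpoint of YN ⇒ W = (5/2, 0)
2·[WVP] = -1/2, 2·[XNY] = -10
[WVP]:[XNY] = -1/2:-10 = 1/20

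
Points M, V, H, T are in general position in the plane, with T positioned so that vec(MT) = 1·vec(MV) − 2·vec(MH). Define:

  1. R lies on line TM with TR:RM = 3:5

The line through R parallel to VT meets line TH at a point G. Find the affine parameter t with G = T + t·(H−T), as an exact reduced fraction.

t = 3/8

Work in coordinates with M = (0, 0), V = (1, 0), H = (0, 1), T = (1, -2).
1. R lies on line TM with TR:RM = 3:5 ⇒ R = (5/8, -5/4)
through R parallel to VT: direction (0, -2); meets TH at G = (5/8, -7/8)
G = T + t·(H−T) with t = 3/8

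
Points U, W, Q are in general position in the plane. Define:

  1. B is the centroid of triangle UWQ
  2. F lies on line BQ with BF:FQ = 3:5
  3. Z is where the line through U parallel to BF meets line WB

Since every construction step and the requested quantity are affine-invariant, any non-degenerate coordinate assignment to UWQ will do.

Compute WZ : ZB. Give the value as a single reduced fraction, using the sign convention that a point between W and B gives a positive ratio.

Choose coordinates U = (0, 0), W = (1, 0), Q = (0, 1).
1. B is the centroid of triangle UWQ ⇒ B = (1/3, 1/3)
2. F lies on line BQ with BF:FQ = 3:5 ⇒ F = (5/24, 7/12)
3. Z is where the line through U parallel to BF meets line WB ⇒ Z = (-1/3, 2/3)
Z = W + t·(B−W) with t = 2, so WZ:ZB = t:(1−t) = 2:-1

WZ:ZB = -2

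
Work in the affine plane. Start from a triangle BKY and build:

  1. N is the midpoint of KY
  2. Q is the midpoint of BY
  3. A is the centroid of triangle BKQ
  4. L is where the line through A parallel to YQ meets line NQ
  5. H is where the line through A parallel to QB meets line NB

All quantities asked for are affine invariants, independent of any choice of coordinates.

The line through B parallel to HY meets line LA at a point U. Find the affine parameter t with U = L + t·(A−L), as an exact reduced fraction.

t = 7/2

Assign B = (0, 0), K = (1, 0), Y = (0, 1) — the answer is frame-independent, so this choice is without loss of generality.
1. N is the midpoint of KY ⇒ N = (1/2, 1/2)
2. Q is the midpoint of BY ⇒ Q = (0, 1/2)
3. A is the centroid of triangle BKQ ⇒ A = (1/3, 1/6)
4. L is where the line through A parallel to YQ meets line NQ ⇒ L = (1/3, 1/2)
5. H is where the line through A parallel to QB meets line NB ⇒ H = (1/3, 1/3)
through B parallel to HY: direction (-1/3, 2/3); meets LA at U = (1/3, -2/3)
U = L + t·(A−L) with t = 7/2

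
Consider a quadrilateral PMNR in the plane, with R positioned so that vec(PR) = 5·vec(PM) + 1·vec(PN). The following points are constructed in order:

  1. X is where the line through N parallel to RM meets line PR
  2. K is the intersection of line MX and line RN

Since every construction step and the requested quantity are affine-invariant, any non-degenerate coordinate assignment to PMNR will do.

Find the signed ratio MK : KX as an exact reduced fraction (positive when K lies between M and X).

MK:KX = -1/5

Work in coordinates with P = (0, 0), M = (1, 0), N = (0, 1), R = (5, 1).
1. X is where the line through N parallel to RM meets line PR ⇒ X = (-20, -4)
2. K is the intersection of line MX and line RN ⇒ K = (25/4, 1)
K = M + t·(X−M) with t = -1/4, so MK:KX = t:(1−t) = -1/4:5/4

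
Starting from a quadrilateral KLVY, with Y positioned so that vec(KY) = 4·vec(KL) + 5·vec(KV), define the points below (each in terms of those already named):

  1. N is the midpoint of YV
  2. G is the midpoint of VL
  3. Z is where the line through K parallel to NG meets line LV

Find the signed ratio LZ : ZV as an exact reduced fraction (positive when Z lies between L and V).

LZ:ZV = 5/3

Choose coordinates K = (0, 0), L = (1, 0), V = (0, 1), Y = (4, 5).
1. N is the midpoint of YV ⇒ N = (2, 3)
2. G is the midpoint of VL ⇒ G = (1/2, 1/2)
3. Z is where the line through K parallel to NG meets line LV ⇒ Z = (3/8, 5/8)
Z = L + t·(V−L) with t = 5/8, so LZ:ZV = t:(1−t) = 5/8:3/8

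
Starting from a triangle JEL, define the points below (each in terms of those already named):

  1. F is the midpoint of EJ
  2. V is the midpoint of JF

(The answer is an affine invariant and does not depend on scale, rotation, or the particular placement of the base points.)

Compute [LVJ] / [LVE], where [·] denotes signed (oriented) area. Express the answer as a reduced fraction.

Choose coordinates J = (0, 0), E = (1, 0), L = (0, 1).
1. F is the midpoint of EJ ⇒ F = (1/2, 0)
2. V is the midpoint of JF ⇒ V = (1/4, 0)
2·[LVJ] = -1/4, 2·[LVE] = 3/4
[LVJ]:[LVE] = -1/4:3/4 = -1/3

[LVJ]:[LVE] = -1/3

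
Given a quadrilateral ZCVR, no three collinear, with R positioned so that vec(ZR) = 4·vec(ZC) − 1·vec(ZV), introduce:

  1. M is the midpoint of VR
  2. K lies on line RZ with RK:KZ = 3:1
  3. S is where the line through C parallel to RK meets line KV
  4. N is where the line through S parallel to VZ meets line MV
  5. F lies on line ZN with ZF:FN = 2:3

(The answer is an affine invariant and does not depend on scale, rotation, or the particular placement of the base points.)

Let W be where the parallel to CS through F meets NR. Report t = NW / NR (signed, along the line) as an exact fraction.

Assign Z = (0, 0), C = (1, 0), V = (0, 1), R = (4, -1) — the answer is frame-independent, so this choice is without loss of generality.
1. M is the midpoint of VR ⇒ M = (2, 0)
2. K lies on line RZ with RK:KZ = 3:1 ⇒ K = (1, -1/4)
3. S is where the line through C parallel to RK meets line KV ⇒ S = (3/4, 1/16)
4. N is where the line through S parallel to VZ meets line MV ⇒ N = (3/4, 5/8)
5. F lies on line ZN with ZF:FN = 2:3 ⇒ F = (3/10, 1/4)
through F parallel to CS: direction (-1/4, 1/16); meets NR at W = (27/10, -7/20)
W = N + t·(R−N) with t = 3/5

t = 3/5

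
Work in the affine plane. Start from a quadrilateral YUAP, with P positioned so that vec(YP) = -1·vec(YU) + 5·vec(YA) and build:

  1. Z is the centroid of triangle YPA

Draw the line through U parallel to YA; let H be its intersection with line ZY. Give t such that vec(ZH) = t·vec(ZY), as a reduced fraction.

Assign Y = (0, 0), U = (1, 0), A = (0, 1), P = (-1, 5) — the answer is frame-independent, so this choice is without loss of generality.
1. Z is the centroid of triangle YPA ⇒ Z = (-1/3, 2)
through U parallel to YA: direction (0, 1); meets ZY at H = (1, -6)
H = Z + t·(Y−Z) with t = 4

t = 4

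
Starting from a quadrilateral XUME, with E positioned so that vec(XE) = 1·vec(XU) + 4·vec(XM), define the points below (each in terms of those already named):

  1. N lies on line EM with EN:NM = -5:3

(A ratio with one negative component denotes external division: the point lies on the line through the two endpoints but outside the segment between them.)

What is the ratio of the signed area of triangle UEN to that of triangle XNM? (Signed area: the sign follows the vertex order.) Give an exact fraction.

[UEN]:[XNM] = -20/3

Choose coordinates X = (0, 0), U = (1, 0), M = (0, 1), E = (1, 4).
1. N lies on line EM with EN:NM = -5:3 ⇒ N = (-3/2, -7/2)
2·[UEN] = 10, 2·[XNM] = -3/2
[UEN]:[XNM] = 10:-3/2 = -20/3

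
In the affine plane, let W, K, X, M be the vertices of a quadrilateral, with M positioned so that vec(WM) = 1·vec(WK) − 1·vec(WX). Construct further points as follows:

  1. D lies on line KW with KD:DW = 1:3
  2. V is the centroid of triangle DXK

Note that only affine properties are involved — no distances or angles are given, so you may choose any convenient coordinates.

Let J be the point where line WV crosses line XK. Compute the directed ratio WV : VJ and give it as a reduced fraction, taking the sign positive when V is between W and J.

WV:VJ = 11

Set W = (0, 0), K = (1, 0), X = (0, 1), M = (1, -1); any affine frame gives the same invariant.
1. D lies on line KW with KD:DW = 1:3 ⇒ D = (3/4, 0)
2. V is the centroid of triangle DXK ⇒ V = (7/12, 1/3)
line WV meets XK at J = (7/11, 4/11)
V = W + t·(J−W) with t = 11/12, so WV:VJ = 11/12:1/12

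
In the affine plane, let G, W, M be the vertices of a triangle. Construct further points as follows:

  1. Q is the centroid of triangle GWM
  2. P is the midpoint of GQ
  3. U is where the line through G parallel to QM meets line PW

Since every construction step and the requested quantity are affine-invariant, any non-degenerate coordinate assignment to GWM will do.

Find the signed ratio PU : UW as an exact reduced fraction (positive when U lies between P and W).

PU:UW = -1/4

Choose coordinates G = (0, 0), W = (1, 0), M = (0, 1).
1. Q is the centroid of triangle GWM ⇒ Q = (1/3, 1/3)
2. P is the midpoint of GQ ⇒ P = (1/6, 1/6)
3. U is where the line through G parallel to QM meets line PW ⇒ U = (-1/9, 2/9)
U = P + t·(W−P) with t = -1/3, so PU:UW = t:(1−t) = -1/3:4/3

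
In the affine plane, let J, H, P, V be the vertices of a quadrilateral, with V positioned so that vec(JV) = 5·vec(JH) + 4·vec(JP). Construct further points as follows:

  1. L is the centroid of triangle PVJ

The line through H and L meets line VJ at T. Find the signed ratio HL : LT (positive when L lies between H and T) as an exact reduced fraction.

HL:LT = -17/5

Set J = (0, 0), H = (1, 0), P = (0, 1), V = (5, 4); any affine frame gives the same invariant.
1. L is the centroid of triangle PVJ ⇒ L = (5/3, 5/3)
line HL meets VJ at T = (25/17, 20/17)
L = H + t·(T−H) with t = 17/12, so HL:LT = 17/12:-5/12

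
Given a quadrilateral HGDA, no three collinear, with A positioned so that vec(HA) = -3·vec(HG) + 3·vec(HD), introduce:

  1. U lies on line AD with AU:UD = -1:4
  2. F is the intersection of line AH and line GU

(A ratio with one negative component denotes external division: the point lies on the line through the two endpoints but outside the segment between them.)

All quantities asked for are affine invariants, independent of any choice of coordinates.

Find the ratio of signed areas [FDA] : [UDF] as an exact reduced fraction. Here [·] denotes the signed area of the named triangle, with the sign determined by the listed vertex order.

[FDA]:[UDF] = -3/4

Assign H = (0, 0), G = (1, 0), D = (0, 1), A = (-3, 3) — the answer is frame-independent, so this choice is without loss of generality.
1. U lies on line AD with AU:UD = -1:4 ⇒ U = (-4, 11/3)
2. F is the intersection of line AH and line GU ⇒ F = (-11/4, 11/4)
2·[FDA] = 1/4, 2·[UDF] = -1/3
[FDA]:[UDF] = 1/4:-1/3 = -3/4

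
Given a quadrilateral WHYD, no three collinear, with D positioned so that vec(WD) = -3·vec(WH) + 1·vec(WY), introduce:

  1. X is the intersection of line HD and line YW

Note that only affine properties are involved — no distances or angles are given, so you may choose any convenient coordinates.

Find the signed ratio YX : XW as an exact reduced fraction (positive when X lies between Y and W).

Work in coordinates with W = (0, 0), H = (1, 0), Y = (0, 1), D = (-3, 1).
1. X is the intersection of line HD and line YW ⇒ X = (0, 1/4)
X = Y + t·(W−Y) with t = 3/4, so YX:XW = t:(1−t) = 3/4:1/4

YX:XW = 3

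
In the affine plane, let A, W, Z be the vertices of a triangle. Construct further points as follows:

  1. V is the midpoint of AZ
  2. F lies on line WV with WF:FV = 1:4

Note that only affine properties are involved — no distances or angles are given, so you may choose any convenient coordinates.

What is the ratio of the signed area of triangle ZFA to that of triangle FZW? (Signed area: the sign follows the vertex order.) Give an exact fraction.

Set A = (0, 0), W = (1, 0), Z = (0, 1); any affine frame gives the same invariant.
1. V is the midpoint of AZ ⇒ V = (0, 1/2)
2. F lies on line WV with WF:FV = 1:4 ⇒ F = (4/5, 1/10)
2·[ZFA] = -4/5, 2·[FZW] = -1/10
[ZFA]:[FZW] = -4/5:-1/10 = 8

[ZFA]:[FZW] = 8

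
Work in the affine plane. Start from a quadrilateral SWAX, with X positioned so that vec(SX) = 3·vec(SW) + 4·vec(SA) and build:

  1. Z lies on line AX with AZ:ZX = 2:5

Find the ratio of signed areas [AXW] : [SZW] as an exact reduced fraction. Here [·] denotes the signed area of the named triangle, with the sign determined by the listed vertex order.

Assign S = (0, 0), W = (1, 0), A = (0, 1), X = (3, 4) — the answer is frame-independent, so this choice is without loss of generality.
1. Z lies on line AX with AZ:ZX = 2:5 ⇒ Z = (6/7, 13/7)
2·[AXW] = -6, 2·[SZW] = -13/7
[AXW]:[SZW] = -6:-13/7 = 42/13

[AXW]:[SZW] = 42/13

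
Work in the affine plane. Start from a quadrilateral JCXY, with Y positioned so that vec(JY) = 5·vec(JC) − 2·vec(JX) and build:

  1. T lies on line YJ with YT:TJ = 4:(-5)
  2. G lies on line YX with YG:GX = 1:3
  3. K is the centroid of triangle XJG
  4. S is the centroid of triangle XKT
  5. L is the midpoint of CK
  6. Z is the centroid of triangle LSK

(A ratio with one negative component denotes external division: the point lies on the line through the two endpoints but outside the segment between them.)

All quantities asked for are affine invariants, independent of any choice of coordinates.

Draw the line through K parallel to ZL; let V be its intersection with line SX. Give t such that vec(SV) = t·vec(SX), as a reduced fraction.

t = 2/85

Assign J = (0, 0), C = (1, 0), X = (0, 1), Y = (5, -2) — the answer is frame-independent, so this choice is without loss of generality.
1. T lies on line YJ with YT:TJ = 4:(-5) ⇒ T = (25, -10)
2. G lies on line YX with YG:GX = 1:3 ⇒ G = (15/4, -5/4)
3. K is the centroid of triangle XJG ⇒ K = (5/4, -1/12)
4. S is the centroid of triangle XKT ⇒ S = (35/4, -109/36)
5. L is the midpoint of CK ⇒ L = (9/8, -1/24)
6. Z is the centroid of triangle LSK ⇒ Z = (89/24, -227/216)
through K parallel to ZL: direction (-31/12, 109/108); meets SX at V = (581/68, -1795/612)
V = S + t·(X−S) with t = 2/85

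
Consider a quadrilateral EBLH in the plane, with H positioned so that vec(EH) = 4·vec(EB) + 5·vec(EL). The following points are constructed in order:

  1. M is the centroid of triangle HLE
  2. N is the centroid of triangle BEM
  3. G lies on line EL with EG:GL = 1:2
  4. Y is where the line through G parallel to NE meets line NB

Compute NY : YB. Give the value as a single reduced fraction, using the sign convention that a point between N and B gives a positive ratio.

NY:YB = -7/25

Assign E = (0, 0), B = (1, 0), L = (0, 1), H = (4, 5) — the answer is frame-independent, so this choice is without loss of generality.
1. M is the centroid of triangle HLE ⇒ M = (4/3, 2)
2. N is the centroid of triangle BEM ⇒ N = (7/9, 2/3)
3. G lies on line EL with EG:GL = 1:2 ⇒ G = (0, 1/3)
4. Y is where the line through G parallel to NE meets line NB ⇒ Y = (56/81, 25/27)
Y = N + t·(B−N) with t = -7/18, so NY:YB = t:(1−t) = -7/18:25/18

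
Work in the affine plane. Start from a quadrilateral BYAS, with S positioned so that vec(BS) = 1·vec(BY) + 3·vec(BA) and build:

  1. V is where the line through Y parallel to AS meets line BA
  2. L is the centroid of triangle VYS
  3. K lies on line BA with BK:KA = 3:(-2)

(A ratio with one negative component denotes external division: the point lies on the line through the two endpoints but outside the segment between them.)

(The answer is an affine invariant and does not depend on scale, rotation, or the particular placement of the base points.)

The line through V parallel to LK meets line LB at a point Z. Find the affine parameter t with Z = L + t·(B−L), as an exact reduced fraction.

t = 5/3

Set B = (0, 0), Y = (1, 0), A = (0, 1), S = (1, 3); any affine frame gives the same invariant.
1. V is where the line through Y parallel to AS meets line BA ⇒ V = (0, -2)
2. L is the centroid of triangle VYS ⇒ L = (2/3, 1/3)
3. K lies on line BA with BK:KA = 3:(-2) ⇒ K = (0, 3)
through V parallel to LK: direction (-2/3, 8/3); meets LB at Z = (-4/9, -2/9)
Z = L + t·(B−L) with t = 5/3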